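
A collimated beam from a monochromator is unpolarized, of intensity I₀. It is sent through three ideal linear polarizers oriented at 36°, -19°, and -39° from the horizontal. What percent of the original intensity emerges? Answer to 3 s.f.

Unpolarized light through the first polarizer → I₁ = ½ I₀, now polarized at 36°.
I₂ = I₁ cos²(-19° − 36°) = 0.5 I₀ · cos²(55°) = 0.1645 I₀.
I₃ = I₂ cos²(-39° + 19°) = 0.1645 I₀ · cos²(20°) = 0.1453 I₀.
That is 14.53% of the incident intensity.

≈ 14.5%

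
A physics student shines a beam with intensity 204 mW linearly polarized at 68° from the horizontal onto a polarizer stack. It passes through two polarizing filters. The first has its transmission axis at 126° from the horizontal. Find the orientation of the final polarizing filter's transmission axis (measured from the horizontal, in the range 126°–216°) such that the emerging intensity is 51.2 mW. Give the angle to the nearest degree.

θ ≈ 145°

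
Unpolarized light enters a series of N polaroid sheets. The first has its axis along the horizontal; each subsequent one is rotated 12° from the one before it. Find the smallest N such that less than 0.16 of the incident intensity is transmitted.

N = 27

First polarizer halves the unpolarized light: factor 1/2.
Each further stage multiplies by cos²(12°) = 0.9568.
After N polarizers: T = 0.5·0.9568^(N−1). Require T < 0.16 ⇒ N−1 > ln(0.16/0.5)/ln(0.9568) = 25.79, so N−1 ≥ 26 and N = 27.
Check: N=27 gives T = 0.1585 < 0.16; N=26 gives T = 0.1656.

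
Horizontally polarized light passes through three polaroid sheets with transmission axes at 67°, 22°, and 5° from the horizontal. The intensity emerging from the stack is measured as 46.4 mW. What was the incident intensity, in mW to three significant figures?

By Malus's law, I₁ = I₀ cos²(67° − 0°) = I₀ cos²(67°) = 0.1527 I₀.
I₂ = I₁ cos²(22° − 67°) = 0.1527 I₀ · cos²(45°) = 0.07634 I₀.
I₃ = I₂ cos²(5° − 22°) = 0.07634 I₀ · cos²(17°) = 0.06981 I₀.
So 46.4 mW = 0.06981 I₀, giving I₀ = 46.4/0.06981 = 664.7 mW.

I₀ ≈ 665 mW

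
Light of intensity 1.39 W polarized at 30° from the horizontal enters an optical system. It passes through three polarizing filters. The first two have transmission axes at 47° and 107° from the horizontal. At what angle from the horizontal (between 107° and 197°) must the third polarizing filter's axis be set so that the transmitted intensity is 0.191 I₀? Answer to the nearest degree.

θ ≈ 131°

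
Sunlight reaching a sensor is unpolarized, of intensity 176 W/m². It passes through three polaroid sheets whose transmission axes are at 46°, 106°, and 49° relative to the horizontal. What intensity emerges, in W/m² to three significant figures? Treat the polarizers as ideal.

Unpolarized light through the first polarizer → I₁ = 176 W/m²/2 = 88 W/m², polarized at 46°.
I₂ = I₁ · cos²(60°) = 88 · 0.25 = 22 W/m².
I₃ = I₂ · cos²(57°) = 22 · 0.2966 = 6.526 W/m².

I ≈ 6.53 W/m²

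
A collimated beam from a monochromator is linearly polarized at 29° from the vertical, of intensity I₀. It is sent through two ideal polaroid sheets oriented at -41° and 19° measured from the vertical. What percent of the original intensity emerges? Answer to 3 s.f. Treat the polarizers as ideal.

≈ 2.92%

By Malus's law, I₁ = I₀ cos²(-41° − 29°) = I₀ cos²(70°) = 0.117 I₀.
I₂ = I₁ cos²(19° + 41°) = 0.117 I₀ · cos²(60°) = 0.02924 I₀.
That is 2.924% of the incident intensity.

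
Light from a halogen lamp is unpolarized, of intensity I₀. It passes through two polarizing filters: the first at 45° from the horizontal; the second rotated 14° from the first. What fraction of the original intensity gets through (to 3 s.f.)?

≈ 0.471 I₀

Unpolarized light through the first polarizer → I₁ = ½ I₀, now polarized at 45°.
I₂ = I₁ cos²(14°) = 0.5 · 0.9415 I₀ = 0.4707 I₀.
Transmitted fraction = 0.4707.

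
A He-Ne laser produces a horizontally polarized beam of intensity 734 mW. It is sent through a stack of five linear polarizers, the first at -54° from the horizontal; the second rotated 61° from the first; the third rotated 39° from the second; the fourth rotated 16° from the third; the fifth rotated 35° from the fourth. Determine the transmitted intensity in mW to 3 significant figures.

I₁ = 734 mW · cos²(54°) = 253.6 mW.
I₂ = I₁ · cos²(61°) = 253.6 · 0.235 = 59.6 mW.
I₃ = I₂ · cos²(39°) = 59.6 · 0.604 = 36 mW.
I₄ = I₃ · cos²(16°) = 36 · 0.924 = 33.26 mW.
I₅ = I₄ · cos²(35°) = 33.26 · 0.671 = 22.32 mW.

I ≈ 22.3 mW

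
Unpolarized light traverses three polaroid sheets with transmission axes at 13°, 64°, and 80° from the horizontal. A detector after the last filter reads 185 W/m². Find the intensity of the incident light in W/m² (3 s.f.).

Unpolarized light through the first polarizer → I₁ = ½ I₀, now polarized at 13°.
I₂ = I₁ cos²(64° − 13°) = 0.5 I₀ · cos²(51°) = 0.198 I₀.
I₃ = I₂ cos²(80° − 64°) = 0.198 I₀ · cos²(16°) = 0.183 I₀.
So 185 W/m² = 0.183 I₀, giving I₀ = 185/0.183 = 1011 W/m².

I₀ ≈ 1010 W/m²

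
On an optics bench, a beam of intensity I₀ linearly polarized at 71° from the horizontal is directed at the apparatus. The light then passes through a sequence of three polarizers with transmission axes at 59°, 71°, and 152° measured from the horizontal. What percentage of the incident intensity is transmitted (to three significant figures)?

I₁ = I₀ cos²(59° − 71°) = I₀ cos²(12°) = 0.9568 I₀.
I₂ = I₁ cos²(71° − 59°) = 0.9568 I₀ · cos²(12°) = 0.9154 I₀.
I₃ = I₂ cos²(152° − 71°) = 0.9154 I₀ · cos²(81°) = 0.0224 I₀.
That is 2.24% of the incident intensity.

≈ 2.24%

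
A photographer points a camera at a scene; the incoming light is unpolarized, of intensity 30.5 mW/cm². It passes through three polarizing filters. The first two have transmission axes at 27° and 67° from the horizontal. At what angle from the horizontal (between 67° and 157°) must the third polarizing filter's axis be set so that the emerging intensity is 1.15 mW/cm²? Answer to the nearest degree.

Unpolarized light through the first polarizer → I₁ = ½ I₀, now polarized at 27°.
I₂ = I₁ cos²(67° − 27°) = 0.5 I₀ · cos²(40°) = 0.2934 I₀.
Target fraction: 1.15 / 30.5 mW/cm² = 0.0377 of I₀.
Need I₃/I₀ = 0.0377, so cos²(θ − 67°) = 0.0377 / 0.2934 = 0.1285.
θ − 67° = arccos(√0.1285) = 69.0°, giving θ ≈ 67 + 69.0 = 136.0°.

θ ≈ 136°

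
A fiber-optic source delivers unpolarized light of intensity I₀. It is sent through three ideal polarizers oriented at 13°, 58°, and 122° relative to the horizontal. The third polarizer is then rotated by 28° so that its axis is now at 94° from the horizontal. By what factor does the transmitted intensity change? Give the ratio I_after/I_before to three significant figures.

I_new/I_old ≈ 3.41

Before rotation:
Unpolarized light through the first polarizer → I₁ = ½ I₀, now polarized at 13°.
I₂ = I₁ cos²(58° − 13°) = 0.5 I₀ · cos²(45°) = 0.25 I₀.
I₃ = I₂ cos²(122° − 58°) = 0.25 I₀ · cos²(64°) = 0.04804 I₀.
After rotation:
Unpolarized light through the first polarizer → I₁ = ½ I₀, now polarized at 13°.
I₂ = I₁ cos²(58° − 13°) = 0.5 I₀ · cos²(45°) = 0.25 I₀.
I₃ = I₂ cos²(94° − 58°) = 0.25 I₀ · cos²(36°) = 0.1636 I₀.
Ratio = 0.1636 / 0.04804 = 3.406.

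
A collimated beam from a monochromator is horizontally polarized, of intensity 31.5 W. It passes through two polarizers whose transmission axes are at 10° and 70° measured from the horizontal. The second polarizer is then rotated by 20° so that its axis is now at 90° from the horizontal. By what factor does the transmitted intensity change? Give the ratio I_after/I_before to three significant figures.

I_new/I_old ≈ 0.121

Before rotation:
By Malus's law, I₁ = I₀ cos²(10° − 0°) = I₀ cos²(10°) = 0.9698 I₀.
I₂ = I₁ cos²(70° − 10°) = 0.9698 I₀ · cos²(60°) = 0.2425 I₀.
After rotation:
I₁ = I₀ cos²(10° − 0°) = I₀ cos²(10°) = 0.9698 I₀.
I₂ = I₁ cos²(90° − 10°) = 0.9698 I₀ · cos²(80°) = 0.02924 I₀.
Ratio = 0.02924 / 0.2425 = 0.1206.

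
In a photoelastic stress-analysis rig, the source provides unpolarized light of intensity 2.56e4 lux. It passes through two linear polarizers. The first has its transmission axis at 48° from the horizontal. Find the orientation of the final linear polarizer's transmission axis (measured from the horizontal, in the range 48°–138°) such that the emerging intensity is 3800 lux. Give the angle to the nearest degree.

Unpolarized light through the first polarizer → I₁ = ½ I₀, now polarized at 48°.
Target fraction: 3800 / 2.56e4 lux = 0.1484 of I₀.
Need I₂/I₀ = 0.1484, so cos²(θ − 48°) = 0.1484 / 0.5 = 0.2969.
θ − 48° = arccos(√0.2969) = 57.0°, giving θ ≈ 48 + 57.0 = 105.0°.

θ ≈ 105°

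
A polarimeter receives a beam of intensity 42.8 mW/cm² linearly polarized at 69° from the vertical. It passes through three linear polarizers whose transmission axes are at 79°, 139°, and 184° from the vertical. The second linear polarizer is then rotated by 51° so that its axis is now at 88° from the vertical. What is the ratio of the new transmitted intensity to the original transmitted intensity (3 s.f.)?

I_new/I_old ≈ 0.0853

Before rotation:
By Malus's law, I₁ = I₀ cos²(79° − 69°) = I₀ cos²(10°) = 0.9698 I₀.
I₂ = I₁ cos²(139° − 79°) = 0.9698 I₀ · cos²(60°) = 0.2425 I₀.
I₃ = I₂ cos²(184° − 139°) = 0.2425 I₀ · cos²(45°) = 0.1212 I₀.
After rotation:
I₁ = I₀ cos²(79° − 69°) = I₀ cos²(10°) = 0.9698 I₀.
I₂ = I₁ cos²(88° − 79°) = 0.9698 I₀ · cos²(9°) = 0.9461 I₀.
Angle between axes 2 and 3: 84°. I₃ = 0.9461 I₀ · cos²(84°) = 0.01034 I₀.
Ratio = 0.01034 / 0.1212 = 0.08527.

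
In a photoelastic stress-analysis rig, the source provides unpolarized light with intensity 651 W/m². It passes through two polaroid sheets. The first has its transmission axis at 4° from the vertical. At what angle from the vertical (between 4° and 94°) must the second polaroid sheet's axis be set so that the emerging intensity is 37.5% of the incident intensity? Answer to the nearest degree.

θ ≈ 34°

Unpolarized light through the first polarizer → I₁ = ½ I₀, now polarized at 4°.
Need I₂/I₀ = 0.375, so cos²(θ − 4°) = 0.375 / 0.5 = 0.75.
θ − 4° = arccos(√0.75) = 30.0°, giving θ ≈ 4 + 30.0 = 34.0°.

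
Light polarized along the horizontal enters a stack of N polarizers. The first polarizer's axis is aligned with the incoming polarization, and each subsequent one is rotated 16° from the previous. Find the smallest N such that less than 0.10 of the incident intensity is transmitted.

N = 31

First polarizer is aligned with the polarization: full transmission.
Each further stage multiplies by cos²(16°) = 0.924.
After N polarizers: T = 0.924^(N−1). Require T < 0.10 ⇒ N−1 > ln(0.10)/ln(0.924) = 29.14, so N−1 ≥ 30 and N = 31.
Check: N=31 gives T = 0.09343 < 0.10; N=30 gives T = 0.1011.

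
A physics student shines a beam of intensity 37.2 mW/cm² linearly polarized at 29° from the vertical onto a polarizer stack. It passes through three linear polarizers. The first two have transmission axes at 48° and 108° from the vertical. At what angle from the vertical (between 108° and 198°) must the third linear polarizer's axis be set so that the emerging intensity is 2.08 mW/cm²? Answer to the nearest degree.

θ ≈ 168°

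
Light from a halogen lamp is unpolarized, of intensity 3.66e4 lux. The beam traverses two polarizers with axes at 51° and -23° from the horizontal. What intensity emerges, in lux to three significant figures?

I ≈ 1390 lux

Unpolarized light through the first polarizer → I₁ = 3.66e4 lux/2 = 1.83e+04 lux, polarized at 51°.
I₂ = I₁ · cos²(74°) = 1.83e+04 · 0.07598 = 1390 lux.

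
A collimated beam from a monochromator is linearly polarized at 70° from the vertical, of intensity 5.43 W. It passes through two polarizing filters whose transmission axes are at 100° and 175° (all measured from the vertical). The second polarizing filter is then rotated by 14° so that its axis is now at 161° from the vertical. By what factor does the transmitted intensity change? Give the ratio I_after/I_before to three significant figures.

I_new/I_old ≈ 3.51

Before rotation:
I₁ = I₀ cos²(100° − 70°) = I₀ cos²(30°) = 0.75 I₀.
I₂ = I₁ cos²(175° − 100°) = 0.75 I₀ · cos²(75°) = 0.05024 I₀.
After rotation:
I₁ = I₀ cos²(100° − 70°) = I₀ cos²(30°) = 0.75 I₀.
I₂ = I₁ cos²(161° − 100°) = 0.75 I₀ · cos²(61°) = 0.1763 I₀.
Ratio = 0.1763 / 0.05024 = 3.509.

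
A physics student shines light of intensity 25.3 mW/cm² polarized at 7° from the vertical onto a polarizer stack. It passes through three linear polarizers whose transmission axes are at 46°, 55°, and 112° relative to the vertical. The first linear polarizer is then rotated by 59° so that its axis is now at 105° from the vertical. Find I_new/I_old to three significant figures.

I_new/I_old ≈ 0.0136

Before rotation:
I₁ = I₀ cos²(46° − 7°) = I₀ cos²(39°) = 0.604 I₀.
I₂ = I₁ cos²(55° − 46°) = 0.604 I₀ · cos²(9°) = 0.5892 I₀.
I₃ = I₂ cos²(112° − 55°) = 0.5892 I₀ · cos²(57°) = 0.1748 I₀.
After rotation:
I₁ = I₀ cos²(105° − 7°) = I₀ cos²(82°) = 0.01937 I₀.
I₂ = I₁ cos²(55° − 105°) = 0.01937 I₀ · cos²(50°) = 0.008003 I₀.
I₃ = I₂ cos²(112° − 55°) = 0.008003 I₀ · cos²(57°) = 0.002374 I₀.
Ratio = 0.002374 / 0.1748 = 0.01358.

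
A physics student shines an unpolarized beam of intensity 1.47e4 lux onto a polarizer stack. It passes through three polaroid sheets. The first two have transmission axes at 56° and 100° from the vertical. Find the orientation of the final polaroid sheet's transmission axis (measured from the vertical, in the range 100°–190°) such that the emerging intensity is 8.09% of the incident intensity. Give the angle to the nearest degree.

Unpolarized light through the first polarizer → I₁ = ½ I₀, now polarized at 56°.
I₂ = I₁ cos²(100° − 56°) = 0.5 I₀ · cos²(44°) = 0.2587 I₀.
Need I₃/I₀ = 0.0809, so cos²(θ − 100°) = 0.0809 / 0.2587 = 0.3127.
θ − 100° = arccos(√0.3127) = 56.0°, giving θ ≈ 100 + 56.0 = 156.0°.

θ ≈ 156°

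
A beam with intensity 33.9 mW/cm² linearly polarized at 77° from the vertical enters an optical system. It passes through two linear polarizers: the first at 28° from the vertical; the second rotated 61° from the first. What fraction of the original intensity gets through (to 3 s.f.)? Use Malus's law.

I/I₀ ≈ 0.101

By Malus's law, I₁ = 33.9 mW/cm² · cos²(49°) = 14.59 mW/cm².
I₂ = I₁ · cos²(61°) = 14.59 · 0.235 = 3.429 mW/cm².
Transmitted fraction = 0.1012.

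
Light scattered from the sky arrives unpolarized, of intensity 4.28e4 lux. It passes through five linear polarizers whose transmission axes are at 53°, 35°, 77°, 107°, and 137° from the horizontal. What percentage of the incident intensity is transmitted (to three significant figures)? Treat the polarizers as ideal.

Unpolarized light through the first polarizer → I₁ = 4.28e4 lux/2 = 2.14e+04 lux, polarized at 53°.
I₂ = I₁ · cos²(18°) = 2.14e+04 · 0.9045 = 1.936e+04 lux.
I₃ = I₂ · cos²(42°) = 1.936e+04 · 0.5523 = 1.069e+04 lux.
I₄ = I₃ · cos²(30°) = 1.069e+04 · 0.75 = 8017 lux.
I₅ = I₄ · cos²(30°) = 8017 · 0.75 = 6013 lux.
That is 14.05% of the incident intensity.

≈ 14.0%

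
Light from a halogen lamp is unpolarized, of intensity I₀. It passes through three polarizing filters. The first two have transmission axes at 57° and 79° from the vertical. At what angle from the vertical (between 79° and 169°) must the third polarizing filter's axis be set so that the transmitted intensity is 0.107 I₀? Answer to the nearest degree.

Unpolarized light through the first polarizer → I₁ = ½ I₀, now polarized at 57°.
I₂ = I₁ cos²(79° − 57°) = 0.5 I₀ · cos²(22°) = 0.4298 I₀.
Need I₃/I₀ = 0.107, so cos²(θ − 79°) = 0.107 / 0.4298 = 0.2489.
θ − 79° = arccos(√0.2489) = 60.1°, giving θ ≈ 79 + 60.1 = 139.1°.

θ ≈ 139°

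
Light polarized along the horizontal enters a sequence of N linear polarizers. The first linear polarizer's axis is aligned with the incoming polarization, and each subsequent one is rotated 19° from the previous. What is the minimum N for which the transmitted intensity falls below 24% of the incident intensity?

First polarizer is aligned with the polarization: full transmission.
Each further stage multiplies by cos²(19°) = 0.894.
After N polarizers: T = 0.894^(N−1). Require T < 0.24 ⇒ N−1 > ln(0.24)/ln(0.894) = 12.74, so N−1 ≥ 13 and N = 14.
Check: N=14 gives T = 0.233 < 0.24; N=13 gives T = 0.2607.

N = 14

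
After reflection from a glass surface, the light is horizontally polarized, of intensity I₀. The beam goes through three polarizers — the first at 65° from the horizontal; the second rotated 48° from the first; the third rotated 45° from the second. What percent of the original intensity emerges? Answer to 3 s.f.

≈ 4.00%

By Malus's law, I₁ = I₀ cos²(65° − 0°) = I₀ cos²(65°) = 0.1786 I₀.
I₂ = I₁ cos²(48°) = 0.1786 · 0.4477 I₀ = 0.07997 I₀.
I₃ = I₂ cos²(45°) = 0.07997 · 0.5 I₀ = 0.03998 I₀.
That is 3.998% of the incident intensity.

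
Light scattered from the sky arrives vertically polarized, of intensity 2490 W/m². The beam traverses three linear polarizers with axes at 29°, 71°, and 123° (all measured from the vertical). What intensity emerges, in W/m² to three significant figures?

I ≈ 399 W/m²

I₁ = 2490 W/m² · cos²(29°) = 1905 W/m².
I₂ = I₁ · cos²(42°) = 1905 · 0.5523 = 1052 W/m².
I₃ = I₂ · cos²(52°) = 1052 · 0.379 = 398.7 W/m².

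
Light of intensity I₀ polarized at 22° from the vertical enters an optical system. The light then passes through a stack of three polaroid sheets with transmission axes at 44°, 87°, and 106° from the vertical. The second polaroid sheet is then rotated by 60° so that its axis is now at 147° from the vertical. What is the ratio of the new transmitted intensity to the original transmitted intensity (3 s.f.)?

Before rotation:
By Malus's law, I₁ = I₀ cos²(44° − 22°) = I₀ cos²(22°) = 0.8597 I₀.
I₂ = I₁ cos²(87° − 44°) = 0.8597 I₀ · cos²(43°) = 0.4598 I₀.
I₃ = I₂ cos²(106° − 87°) = 0.4598 I₀ · cos²(19°) = 0.4111 I₀.
After rotation:
I₁ = I₀ cos²(44° − 22°) = I₀ cos²(22°) = 0.8597 I₀.
Angle between axes 1 and 2: 77°. I₂ = 0.8597 I₀ · cos²(77°) = 0.0435 I₀.
I₃ = I₂ cos²(106° − 147°) = 0.0435 I₀ · cos²(41°) = 0.02478 I₀.
Ratio = 0.02478 / 0.4111 = 0.06028.

I_new/I_old ≈ 0.0603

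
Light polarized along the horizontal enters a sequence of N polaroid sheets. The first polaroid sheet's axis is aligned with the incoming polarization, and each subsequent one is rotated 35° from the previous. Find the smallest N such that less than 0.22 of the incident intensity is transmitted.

First polarizer is aligned with the polarization: full transmission.
Each further stage multiplies by cos²(35°) = 0.671.
After N polarizers: T = 0.671^(N−1). Require T < 0.22 ⇒ N−1 > ln(0.22)/ln(0.671) = 3.80, so N−1 ≥ 4 and N = 5.
Check: N=5 gives T = 0.2027 < 0.22; N=4 gives T = 0.3021.

N = 5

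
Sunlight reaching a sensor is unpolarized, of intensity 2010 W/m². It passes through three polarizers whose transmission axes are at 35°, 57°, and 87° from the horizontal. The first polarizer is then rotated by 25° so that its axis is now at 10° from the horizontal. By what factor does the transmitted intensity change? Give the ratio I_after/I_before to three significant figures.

Before rotation:
Unpolarized light through the first polarizer → I₁ = ½ I₀, now polarized at 35°.
I₂ = I₁ cos²(57° − 35°) = 0.5 I₀ · cos²(22°) = 0.4298 I₀.
I₃ = I₂ cos²(87° − 57°) = 0.4298 I₀ · cos²(30°) = 0.3224 I₀.
After rotation:
Unpolarized light through the first polarizer → I₁ = ½ I₀, now polarized at 10°.
I₂ = I₁ cos²(57° − 10°) = 0.5 I₀ · cos²(47°) = 0.2326 I₀.
I₃ = I₂ cos²(87° − 57°) = 0.2326 I₀ · cos²(30°) = 0.1744 I₀.
Ratio = 0.1744 / 0.3224 = 0.541.

I_new/I_old ≈ 0.541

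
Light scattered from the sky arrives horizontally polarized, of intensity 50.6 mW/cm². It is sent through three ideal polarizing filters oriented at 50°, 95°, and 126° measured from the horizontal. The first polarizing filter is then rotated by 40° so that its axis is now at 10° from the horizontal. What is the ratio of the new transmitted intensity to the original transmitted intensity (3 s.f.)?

I_new/I_old ≈ 0.0357

Before rotation:
I₁ = I₀ cos²(50° − 0°) = I₀ cos²(50°) = 0.4132 I₀.
I₂ = I₁ cos²(95° − 50°) = 0.4132 I₀ · cos²(45°) = 0.2066 I₀.
I₃ = I₂ cos²(126° − 95°) = 0.2066 I₀ · cos²(31°) = 0.1518 I₀.
After rotation:
I₁ = I₀ cos²(10° − 0°) = I₀ cos²(10°) = 0.9698 I₀.
I₂ = I₁ cos²(95° − 10°) = 0.9698 I₀ · cos²(85°) = 0.007367 I₀.
I₃ = I₂ cos²(126° − 95°) = 0.007367 I₀ · cos²(31°) = 0.005413 I₀.
Ratio = 0.005413 / 0.1518 = 0.03566.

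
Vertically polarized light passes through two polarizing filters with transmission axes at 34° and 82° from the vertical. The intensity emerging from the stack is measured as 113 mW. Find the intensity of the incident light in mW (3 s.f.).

I₁ = I₀ cos²(34° − 0°) = I₀ cos²(34°) = 0.6873 I₀.
I₂ = I₁ cos²(82° − 34°) = 0.6873 I₀ · cos²(48°) = 0.3077 I₀.
So 113 mW = 0.3077 I₀, giving I₀ = 113/0.3077 = 367.2 mW.

I₀ ≈ 367 mW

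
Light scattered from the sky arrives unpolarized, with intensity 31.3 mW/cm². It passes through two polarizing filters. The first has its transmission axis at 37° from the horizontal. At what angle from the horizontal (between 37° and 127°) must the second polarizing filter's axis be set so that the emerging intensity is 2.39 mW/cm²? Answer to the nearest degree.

Unpolarized light through the first polarizer → I₁ = ½ I₀, now polarized at 37°.
Target fraction: 2.39 / 31.3 mW/cm² = 0.07636 of I₀.
Need I₂/I₀ = 0.07636, so cos²(θ − 37°) = 0.07636 / 0.5 = 0.1527.
θ − 37° = arccos(√0.1527) = 67.0°, giving θ ≈ 37 + 67.0 = 104.0°.

θ ≈ 104°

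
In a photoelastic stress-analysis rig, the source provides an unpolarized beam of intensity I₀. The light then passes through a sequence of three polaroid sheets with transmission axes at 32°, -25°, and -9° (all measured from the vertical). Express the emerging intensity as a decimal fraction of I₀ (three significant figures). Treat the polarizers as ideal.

≈ 0.137 I₀

Unpolarized light through the first polarizer → I₁ = ½ I₀, now polarized at 32°.
I₂ = I₁ cos²(-25° − 32°) = 0.5 I₀ · cos²(57°) = 0.1483 I₀.
I₃ = I₂ cos²(-9° + 25°) = 0.1483 I₀ · cos²(16°) = 0.137 I₀.
Transmitted fraction = 0.137.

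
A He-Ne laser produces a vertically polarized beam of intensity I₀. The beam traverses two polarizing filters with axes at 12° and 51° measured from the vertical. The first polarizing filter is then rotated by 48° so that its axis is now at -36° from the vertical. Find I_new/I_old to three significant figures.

I_new/I_old ≈ 0.00310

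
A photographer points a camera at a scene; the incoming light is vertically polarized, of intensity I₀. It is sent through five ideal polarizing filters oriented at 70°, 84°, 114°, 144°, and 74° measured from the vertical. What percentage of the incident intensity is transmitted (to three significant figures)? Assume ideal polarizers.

I₁ = I₀ cos²(70° − 0°) = I₀ cos²(70°) = 0.117 I₀.
I₂ = I₁ cos²(84° − 70°) = 0.117 I₀ · cos²(14°) = 0.1101 I₀.
I₃ = I₂ cos²(114° − 84°) = 0.1101 I₀ · cos²(30°) = 0.0826 I₀.
I₄ = I₃ cos²(144° − 114°) = 0.0826 I₀ · cos²(30°) = 0.06195 I₀.
I₅ = I₄ cos²(74° − 144°) = 0.06195 I₀ · cos²(70°) = 0.007247 I₀.
That is 0.7247% of the incident intensity.

≈ 0.725%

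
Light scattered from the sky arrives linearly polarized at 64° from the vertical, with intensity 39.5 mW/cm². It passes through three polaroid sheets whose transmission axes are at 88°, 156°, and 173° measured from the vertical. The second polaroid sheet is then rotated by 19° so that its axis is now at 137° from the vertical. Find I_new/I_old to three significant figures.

Before rotation:
I₁ = I₀ cos²(88° − 64°) = I₀ cos²(24°) = 0.8346 I₀.
I₂ = I₁ cos²(156° − 88°) = 0.8346 I₀ · cos²(68°) = 0.1171 I₀.
I₃ = I₂ cos²(173° − 156°) = 0.1171 I₀ · cos²(17°) = 0.1071 I₀.
After rotation:
I₁ = I₀ cos²(88° − 64°) = I₀ cos²(24°) = 0.8346 I₀.
I₂ = I₁ cos²(137° − 88°) = 0.8346 I₀ · cos²(49°) = 0.3592 I₀.
I₃ = I₂ cos²(173° − 137°) = 0.3592 I₀ · cos²(36°) = 0.2351 I₀.
Ratio = 0.2351 / 0.1071 = 2.195.

I_new/I_old ≈ 2.20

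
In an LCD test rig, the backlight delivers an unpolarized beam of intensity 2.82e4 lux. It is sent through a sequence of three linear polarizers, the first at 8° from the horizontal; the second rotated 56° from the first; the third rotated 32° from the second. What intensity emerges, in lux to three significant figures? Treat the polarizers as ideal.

Unpolarized light through the first polarizer → I₁ = 2.82e4 lux/2 = 1.41e+04 lux, polarized at 8°.
I₂ = I₁ · cos²(56°) = 1.41e+04 · 0.3127 = 4409 lux.
I₃ = I₂ · cos²(32°) = 4409 · 0.7192 = 3171 lux.

I ≈ 3170 lux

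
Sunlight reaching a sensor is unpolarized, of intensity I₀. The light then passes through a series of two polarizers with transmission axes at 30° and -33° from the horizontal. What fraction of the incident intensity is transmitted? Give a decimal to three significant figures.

Unpolarized light through the first polarizer → I₁ = ½ I₀, now polarized at 30°.
I₂ = I₁ cos²(-33° − 30°) = 0.5 I₀ · cos²(63°) = 0.1031 I₀.
Transmitted fraction = 0.1031.

≈ 0.103 I₀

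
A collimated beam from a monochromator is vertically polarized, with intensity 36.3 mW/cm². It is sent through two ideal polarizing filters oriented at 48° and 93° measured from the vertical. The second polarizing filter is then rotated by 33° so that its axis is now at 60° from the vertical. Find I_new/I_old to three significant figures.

I_new/I_old ≈ 1.91

Before rotation:
I₁ = I₀ cos²(48° − 0°) = I₀ cos²(48°) = 0.4477 I₀.
I₂ = I₁ cos²(93° − 48°) = 0.4477 I₀ · cos²(45°) = 0.2239 I₀.
After rotation:
I₁ = I₀ cos²(48° − 0°) = I₀ cos²(48°) = 0.4477 I₀.
I₂ = I₁ cos²(60° − 48°) = 0.4477 I₀ · cos²(12°) = 0.4284 I₀.
Ratio = 0.4284 / 0.2239 = 1.914.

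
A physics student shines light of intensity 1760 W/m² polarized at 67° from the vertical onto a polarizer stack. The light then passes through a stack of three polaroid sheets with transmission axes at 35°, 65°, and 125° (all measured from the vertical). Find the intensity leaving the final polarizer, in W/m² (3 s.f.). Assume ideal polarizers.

By Malus's law, I₁ = 1760 W/m² · cos²(32°) = 1266 W/m².
I₂ = I₁ · cos²(30°) = 1266 · 0.75 = 949.3 W/m².
I₃ = I₂ · cos²(60°) = 949.3 · 0.25 = 237.3 W/m².

I ≈ 237 W/m²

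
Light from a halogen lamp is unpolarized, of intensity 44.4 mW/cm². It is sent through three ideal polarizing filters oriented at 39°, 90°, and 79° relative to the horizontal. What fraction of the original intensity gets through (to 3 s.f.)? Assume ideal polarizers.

Unpolarized light through the first polarizer → I₁ = 44.4 mW/cm²/2 = 22.2 mW/cm², polarized at 39°.
I₂ = I₁ · cos²(51°) = 22.2 · 0.396 = 8.792 mW/cm².
I₃ = I₂ · cos²(11°) = 8.792 · 0.9636 = 8.472 mW/cm².
Transmitted fraction = 0.1908.

I/I₀ ≈ 0.191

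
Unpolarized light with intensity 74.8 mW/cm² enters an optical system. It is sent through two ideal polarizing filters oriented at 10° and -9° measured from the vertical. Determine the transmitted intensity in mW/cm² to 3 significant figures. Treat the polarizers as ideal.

Unpolarized light through the first polarizer → I₁ = 74.8 mW/cm²/2 = 37.4 mW/cm², polarized at 10°.
I₂ = I₁ · cos²(19°) = 37.4 · 0.894 = 33.44 mW/cm².

I ≈ 33.4 mW/cm²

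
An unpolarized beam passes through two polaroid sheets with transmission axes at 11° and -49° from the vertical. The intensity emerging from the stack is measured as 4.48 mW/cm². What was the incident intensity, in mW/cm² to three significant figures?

I₀ ≈ 35.8 mW/cm²

Unpolarized light through the first polarizer → I₁ = ½ I₀, now polarized at 11°.
I₂ = I₁ cos²(-49° − 11°) = 0.5 I₀ · cos²(60°) = 0.125 I₀.
So 4.48 mW/cm² = 0.125 I₀, giving I₀ = 4.48/0.125 = 35.84 mW/cm².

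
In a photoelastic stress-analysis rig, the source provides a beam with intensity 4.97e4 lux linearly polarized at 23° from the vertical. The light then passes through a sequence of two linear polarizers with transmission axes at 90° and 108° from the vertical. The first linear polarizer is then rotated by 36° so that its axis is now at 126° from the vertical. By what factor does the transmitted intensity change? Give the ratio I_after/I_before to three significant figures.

I_new/I_old ≈ 0.331

Before rotation:
I₁ = I₀ cos²(90° − 23°) = I₀ cos²(67°) = 0.1527 I₀.
I₂ = I₁ cos²(108° − 90°) = 0.1527 I₀ · cos²(18°) = 0.1381 I₀.
After rotation:
I₁ = I₀ cos²(126° − 23°) = I₀ cos²(77°) = 0.0506 I₀.
I₂ = I₁ cos²(108° − 126°) = 0.0506 I₀ · cos²(18°) = 0.04577 I₀.
Ratio = 0.04577 / 0.1381 = 0.3315.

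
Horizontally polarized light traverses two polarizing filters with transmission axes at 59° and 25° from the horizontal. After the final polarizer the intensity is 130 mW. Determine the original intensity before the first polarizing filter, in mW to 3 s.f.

I₀ ≈ 713 mW

By Malus's law, I₁ = I₀ cos²(59° − 0°) = I₀ cos²(59°) = 0.2653 I₀.
I₂ = I₁ cos²(25° − 59°) = 0.2653 I₀ · cos²(34°) = 0.1823 I₀.
So 130 mW = 0.1823 I₀, giving I₀ = 130/0.1823 = 713 mW.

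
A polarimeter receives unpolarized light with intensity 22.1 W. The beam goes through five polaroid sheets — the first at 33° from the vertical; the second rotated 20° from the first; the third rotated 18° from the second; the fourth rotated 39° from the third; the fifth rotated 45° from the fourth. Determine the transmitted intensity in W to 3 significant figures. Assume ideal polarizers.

I ≈ 2.67 W

Unpolarized light through the first polarizer → I₁ = 22.1 W/2 = 11.05 W, polarized at 33°.
I₂ = I₁ · cos²(20°) = 11.05 · 0.883 = 9.757 W.
I₃ = I₂ · cos²(18°) = 9.757 · 0.9045 = 8.826 W.
I₄ = I₃ · cos²(39°) = 8.826 · 0.604 = 5.33 W.
I₅ = I₄ · cos²(45°) = 5.33 · 0.5 = 2.665 W.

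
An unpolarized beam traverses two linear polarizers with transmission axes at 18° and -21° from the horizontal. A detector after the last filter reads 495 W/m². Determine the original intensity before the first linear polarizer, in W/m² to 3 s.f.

Unpolarized light through the first polarizer → I₁ = ½ I₀, now polarized at 18°.
I₂ = I₁ cos²(-21° − 18°) = 0.5 I₀ · cos²(39°) = 0.302 I₀.
So 495 W/m² = 0.302 I₀, giving I₀ = 495/0.302 = 1639 W/m².

I₀ ≈ 1640 W/m²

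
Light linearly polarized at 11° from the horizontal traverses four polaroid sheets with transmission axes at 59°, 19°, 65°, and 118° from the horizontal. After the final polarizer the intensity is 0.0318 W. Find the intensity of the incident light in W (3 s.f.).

By Malus's law, I₁ = I₀ cos²(59° − 11°) = I₀ cos²(48°) = 0.4477 I₀.
I₂ = I₁ cos²(19° − 59°) = 0.4477 I₀ · cos²(40°) = 0.2627 I₀.
I₃ = I₂ cos²(65° − 19°) = 0.2627 I₀ · cos²(46°) = 0.1268 I₀.
I₄ = I₃ cos²(118° − 65°) = 0.1268 I₀ · cos²(53°) = 0.04592 I₀.
So 0.0318 W = 0.04592 I₀, giving I₀ = 0.0318/0.04592 = 0.6925 W.

I₀ ≈ 0.693 W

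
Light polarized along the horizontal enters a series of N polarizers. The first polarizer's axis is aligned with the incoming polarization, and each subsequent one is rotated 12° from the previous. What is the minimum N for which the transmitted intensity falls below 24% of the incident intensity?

First polarizer is aligned with the polarization: full transmission.
Each further stage multiplies by cos²(12°) = 0.9568.
After N polarizers: T = 0.9568^(N−1). Require T < 0.24 ⇒ N−1 > ln(0.24)/ln(0.9568) = 32.30, so N−1 ≥ 33 and N = 34.
Check: N=34 gives T = 0.2326 < 0.24; N=33 gives T = 0.2432.

N = 34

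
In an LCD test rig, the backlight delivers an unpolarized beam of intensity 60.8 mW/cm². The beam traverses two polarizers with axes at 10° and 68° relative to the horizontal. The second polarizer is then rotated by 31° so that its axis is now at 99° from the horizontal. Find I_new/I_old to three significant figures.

Before rotation:
Unpolarized light through the first polarizer → I₁ = ½ I₀, now polarized at 10°.
I₂ = I₁ cos²(68° − 10°) = 0.5 I₀ · cos²(58°) = 0.1404 I₀.
After rotation:
Unpolarized light through the first polarizer → I₁ = ½ I₀, now polarized at 10°.
I₂ = I₁ cos²(99° − 10°) = 0.5 I₀ · cos²(89°) = 0.0001523 I₀.
Ratio = 0.0001523 / 0.1404 = 0.001085.

I_new/I_old ≈ 0.00108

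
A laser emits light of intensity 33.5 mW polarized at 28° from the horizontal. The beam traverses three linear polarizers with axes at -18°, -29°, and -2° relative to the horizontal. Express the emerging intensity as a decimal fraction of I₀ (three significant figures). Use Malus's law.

I/I₀ ≈ 0.369

By Malus's law, I₁ = 33.5 mW · cos²(46°) = 16.17 mW.
I₂ = I₁ · cos²(11°) = 16.17 · 0.9636 = 15.58 mW.
I₃ = I₂ · cos²(27°) = 15.58 · 0.7939 = 12.37 mW.
Transmitted fraction = 0.3691.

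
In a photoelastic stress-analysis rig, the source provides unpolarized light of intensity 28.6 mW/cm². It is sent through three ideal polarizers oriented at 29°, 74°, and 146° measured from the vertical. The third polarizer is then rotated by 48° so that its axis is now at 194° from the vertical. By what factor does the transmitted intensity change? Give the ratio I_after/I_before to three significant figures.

I_new/I_old ≈ 2.62

Before rotation:
Unpolarized light through the first polarizer → I₁ = ½ I₀, now polarized at 29°.
I₂ = I₁ cos²(74° − 29°) = 0.5 I₀ · cos²(45°) = 0.25 I₀.
I₃ = I₂ cos²(146° − 74°) = 0.25 I₀ · cos²(72°) = 0.02387 I₀.
After rotation:
Unpolarized light through the first polarizer → I₁ = ½ I₀, now polarized at 29°.
I₂ = I₁ cos²(74° − 29°) = 0.5 I₀ · cos²(45°) = 0.25 I₀.
Angle between axes 2 and 3: 60°. I₃ = 0.25 I₀ · cos²(60°) = 0.0625 I₀.
Ratio = 0.0625 / 0.02387 = 2.618.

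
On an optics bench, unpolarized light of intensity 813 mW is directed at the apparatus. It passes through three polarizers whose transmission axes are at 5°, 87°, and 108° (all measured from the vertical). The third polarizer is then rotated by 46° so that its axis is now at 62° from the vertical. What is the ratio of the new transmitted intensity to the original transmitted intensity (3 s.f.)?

I_new/I_old ≈ 0.942

Before rotation:
Unpolarized light through the first polarizer → I₁ = ½ I₀, now polarized at 5°.
I₂ = I₁ cos²(87° − 5°) = 0.5 I₀ · cos²(82°) = 0.009685 I₀.
I₃ = I₂ cos²(108° − 87°) = 0.009685 I₀ · cos²(21°) = 0.008441 I₀.
After rotation:
Unpolarized light through the first polarizer → I₁ = ½ I₀, now polarized at 5°.
I₂ = I₁ cos²(87° − 5°) = 0.5 I₀ · cos²(82°) = 0.009685 I₀.
I₃ = I₂ cos²(62° − 87°) = 0.009685 I₀ · cos²(25°) = 0.007955 I₀.
Ratio = 0.007955 / 0.008441 = 0.9424.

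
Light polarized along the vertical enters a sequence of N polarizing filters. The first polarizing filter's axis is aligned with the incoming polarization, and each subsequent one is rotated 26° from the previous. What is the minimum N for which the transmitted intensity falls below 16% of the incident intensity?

N = 10

First polarizer is aligned with the polarization: full transmission.
Each further stage multiplies by cos²(26°) = 0.8078.
After N polarizers: T = 0.8078^(N−1). Require T < 0.16 ⇒ N−1 > ln(0.16)/ln(0.8078) = 8.59, so N−1 ≥ 9 and N = 10.
Check: N=10 gives T = 0.1465 < 0.16; N=9 gives T = 0.1814.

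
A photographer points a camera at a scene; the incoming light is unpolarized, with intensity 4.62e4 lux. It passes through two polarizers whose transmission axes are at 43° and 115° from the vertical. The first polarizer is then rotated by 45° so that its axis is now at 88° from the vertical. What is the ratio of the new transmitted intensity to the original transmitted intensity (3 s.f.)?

I_new/I_old ≈ 8.31

Before rotation:
Unpolarized light through the first polarizer → I₁ = ½ I₀, now polarized at 43°.
I₂ = I₁ cos²(115° − 43°) = 0.5 I₀ · cos²(72°) = 0.04775 I₀.
After rotation:
Unpolarized light through the first polarizer → I₁ = ½ I₀, now polarized at 88°.
I₂ = I₁ cos²(115° − 88°) = 0.5 I₀ · cos²(27°) = 0.3969 I₀.
Ratio = 0.3969 / 0.04775 = 8.314.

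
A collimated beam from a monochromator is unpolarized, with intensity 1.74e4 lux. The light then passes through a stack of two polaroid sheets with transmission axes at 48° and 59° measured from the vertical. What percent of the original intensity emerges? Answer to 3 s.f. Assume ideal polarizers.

≈ 48.2%

Unpolarized light through the first polarizer → I₁ = 1.74e4 lux/2 = 8700 lux, polarized at 48°.
I₂ = I₁ · cos²(11°) = 8700 · 0.9636 = 8383 lux.
That is 48.18% of the incident intensity.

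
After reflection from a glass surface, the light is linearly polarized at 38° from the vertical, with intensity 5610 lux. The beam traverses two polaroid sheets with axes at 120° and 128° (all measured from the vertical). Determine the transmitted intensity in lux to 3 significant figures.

I ≈ 107 lux

By Malus's law, I₁ = 5610 lux · cos²(82°) = 108.7 lux.
I₂ = I₁ · cos²(8°) = 108.7 · 0.9806 = 106.6 lux.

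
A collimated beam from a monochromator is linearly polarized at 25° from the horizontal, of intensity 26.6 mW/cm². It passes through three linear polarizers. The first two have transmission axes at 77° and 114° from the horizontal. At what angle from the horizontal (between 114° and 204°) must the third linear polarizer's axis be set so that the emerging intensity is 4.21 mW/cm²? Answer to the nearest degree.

I₁ = I₀ cos²(77° − 25°) = I₀ cos²(52°) = 0.379 I₀.
I₂ = I₁ cos²(114° − 77°) = 0.379 I₀ · cos²(37°) = 0.2418 I₀.
Target fraction: 4.21 / 26.6 mW/cm² = 0.1583 of I₀.
Need I₃/I₀ = 0.1583, so cos²(θ − 114°) = 0.1583 / 0.2418 = 0.6547.
θ − 114° = arccos(√0.6547) = 36.0°, giving θ ≈ 114 + 36.0 = 150.0°.

θ ≈ 150°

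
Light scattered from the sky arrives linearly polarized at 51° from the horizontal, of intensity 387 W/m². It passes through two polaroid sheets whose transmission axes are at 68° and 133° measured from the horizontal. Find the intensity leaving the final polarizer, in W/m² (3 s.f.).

I ≈ 63.2 W/m²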